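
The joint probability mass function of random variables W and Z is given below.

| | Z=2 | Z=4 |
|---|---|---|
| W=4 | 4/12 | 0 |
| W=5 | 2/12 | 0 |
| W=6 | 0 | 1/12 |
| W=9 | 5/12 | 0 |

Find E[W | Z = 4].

6

P(Z = 4) = 1/12.
Σ W·P over the event = 6·(1/12) = 1/2.
E[W | Z = 4] = (1/2) / (1/12) = 6.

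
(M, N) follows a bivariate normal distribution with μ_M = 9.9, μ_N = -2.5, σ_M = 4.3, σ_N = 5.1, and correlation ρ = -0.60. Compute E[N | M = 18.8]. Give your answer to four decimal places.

The regression of N on M has slope ρ·σ_N/σ_M and passes through (μ_M, μ_N).
E[N | M=18.8] = -2.5 + (-0.60)·(5.1/4.3)·(18.8 − (9.9)) = -2.5 + (-0.71163)·(8.9) = -8.8335.

-8.8335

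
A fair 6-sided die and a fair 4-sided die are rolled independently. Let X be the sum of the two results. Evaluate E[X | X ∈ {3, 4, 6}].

P(X ∈ {3, 4, 6}) = 3/8.
Σ over the event: 3·1/12 + 4·1/8 + 6·1/6 = 7/4.
E[X | X ∈ {3, 4, 6}] = (7/4) / (3/8) = 14/3.

14/3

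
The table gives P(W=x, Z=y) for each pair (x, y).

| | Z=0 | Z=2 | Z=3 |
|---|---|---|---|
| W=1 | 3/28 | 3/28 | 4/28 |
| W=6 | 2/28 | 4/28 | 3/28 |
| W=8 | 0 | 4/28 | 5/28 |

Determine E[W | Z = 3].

31/6

P(Z = 3) = 3/7.
Summing W·P(W=x,Z=y) over the conditioning event gives 31/14.
E[W | Z = 3] = (31/14) / (3/7) = 31/6.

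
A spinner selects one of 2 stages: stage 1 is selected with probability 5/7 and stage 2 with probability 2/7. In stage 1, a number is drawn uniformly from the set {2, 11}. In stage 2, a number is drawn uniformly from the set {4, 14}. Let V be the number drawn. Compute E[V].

101/14

E[V | stage 1] = (2+11)/2 = 13/2.
E[V | stage 2] = (4+14)/2 = 9.
By the law of total expectation,
E[V] = (5/7)·(13/2) + (2/7)·(9) = 101/14.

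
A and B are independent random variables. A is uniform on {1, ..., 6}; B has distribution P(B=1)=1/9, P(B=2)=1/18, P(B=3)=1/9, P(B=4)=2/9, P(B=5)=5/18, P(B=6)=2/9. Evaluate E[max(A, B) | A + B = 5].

P(A + B = 5) = 1/12.
Summing max(A,B)·P(x,y) over outcomes with A + B = 5 gives 11/36.
E[max(A, B) | A + B = 5] = (11/36) / (1/12) = 11/3.

11/3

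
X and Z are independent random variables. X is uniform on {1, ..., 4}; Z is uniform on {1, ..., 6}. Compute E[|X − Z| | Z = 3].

Outcomes with Z = 3: (1,3), (2,3), (3,3), (4,3), each with probability 1/24.
E[|X − Z| | Z = 3] = (2 + 1 + 0 + 1) / 4 = 1.

1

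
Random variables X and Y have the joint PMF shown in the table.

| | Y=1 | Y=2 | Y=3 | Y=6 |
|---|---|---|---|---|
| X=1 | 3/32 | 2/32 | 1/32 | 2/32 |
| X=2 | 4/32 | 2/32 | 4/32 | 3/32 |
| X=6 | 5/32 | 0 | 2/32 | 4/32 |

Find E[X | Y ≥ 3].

P(Y ≥ 3) = 1/2.
Summing X·P(X=x,Y=y) over the conditioning event gives 53/32.
E[X | Y ≥ 3] = (53/32) / (1/2) = 53/16.

53/16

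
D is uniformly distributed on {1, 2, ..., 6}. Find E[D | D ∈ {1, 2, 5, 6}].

P(D ∈ {1, 2, 5, 6}) = 2/3.
Σ over the event: 1·1/6 + 2·1/6 + 5·1/6 + 6·1/6 = 7/3.
E[D | D ∈ {1, 2, 5, 6}] = (7/3) / (2/3) = 7/2.

7/2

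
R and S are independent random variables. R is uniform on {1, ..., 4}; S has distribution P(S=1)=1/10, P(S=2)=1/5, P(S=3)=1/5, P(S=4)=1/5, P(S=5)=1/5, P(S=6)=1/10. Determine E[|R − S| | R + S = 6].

2

P(R + S = 6) = 1/5.
Summing |R−S|·P(x,y) over outcomes with R + S = 6 gives 2/5.
E[|R − S| | R + S = 6] = (2/5) / (1/5) = 2.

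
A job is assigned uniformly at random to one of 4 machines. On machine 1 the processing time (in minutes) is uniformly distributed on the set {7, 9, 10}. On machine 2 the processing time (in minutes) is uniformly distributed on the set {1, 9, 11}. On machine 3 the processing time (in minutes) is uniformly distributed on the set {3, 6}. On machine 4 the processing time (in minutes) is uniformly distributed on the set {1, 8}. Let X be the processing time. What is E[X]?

E[X | machine 1] = (7+9+10)/3 = 26/3.
E[X | machine 2] = (1+9+11)/3 = 7.
E[X | machine 3] = (3+6)/2 = 9/2.
E[X | machine 4] = (1+8)/2 = 9/2.
By the law of total expectation,
E[X] = (1/4)·(26/3) + (1/4)·(7) + (1/4)·(9/2) + (1/4)·(9/2) = 37/6.

37/6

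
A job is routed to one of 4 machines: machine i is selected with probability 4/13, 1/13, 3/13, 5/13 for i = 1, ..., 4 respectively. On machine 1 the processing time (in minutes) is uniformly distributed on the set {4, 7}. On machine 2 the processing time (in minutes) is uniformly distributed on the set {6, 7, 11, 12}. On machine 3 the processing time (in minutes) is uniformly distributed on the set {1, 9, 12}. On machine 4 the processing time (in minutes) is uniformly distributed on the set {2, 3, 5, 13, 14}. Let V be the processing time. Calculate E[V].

E[V | machine 1] = (4+7)/2 = 11/2.
E[V | machine 2] = (6+7+11+12)/4 = 9.
E[V | machine 3] = (1+9+12)/3 = 22/3.
E[V | machine 4] = (2+3+5+13+14)/5 = 37/5.
E[V] = (4/13)·(11/2) + (1/13)·(9) + (3/13)·(22/3) + (5/13)·(37/5) = 90/13.

90/13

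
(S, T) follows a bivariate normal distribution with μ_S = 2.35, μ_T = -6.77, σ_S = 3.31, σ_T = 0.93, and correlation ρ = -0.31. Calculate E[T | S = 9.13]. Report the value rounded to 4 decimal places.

-7.3605

The regression of T on S has slope ρ·σ_T/σ_S and passes through (μ_S, μ_T).
E[T | S=9.13] = -6.77 + (-0.31)·(0.93/3.31)·(9.13 − (2.35)) = -6.77 + (-0.0871)·(6.78) = -7.3605.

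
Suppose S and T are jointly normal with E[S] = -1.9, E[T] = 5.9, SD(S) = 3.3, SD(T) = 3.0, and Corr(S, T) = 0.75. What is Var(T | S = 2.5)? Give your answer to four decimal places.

3.9375

The conditional variance in a bivariate normal is σ_T²(1 − ρ²), independent of x.
Var(T | S=2.5) = (3.0)²·(1 − (0.75)²) = 9·0.4375 = 3.9375.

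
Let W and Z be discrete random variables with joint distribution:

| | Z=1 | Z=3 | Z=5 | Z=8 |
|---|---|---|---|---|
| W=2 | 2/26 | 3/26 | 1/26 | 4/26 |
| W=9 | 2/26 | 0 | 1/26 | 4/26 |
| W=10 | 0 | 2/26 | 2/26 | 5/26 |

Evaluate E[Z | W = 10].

56/9

P(W = 10) = 9/26.
Σ Z·P over the event = 3·(2/26) + 5·(2/26) + 8·(5/26) = 28/13.
E[Z | W = 10] = (28/13) / (9/26) = 56/9.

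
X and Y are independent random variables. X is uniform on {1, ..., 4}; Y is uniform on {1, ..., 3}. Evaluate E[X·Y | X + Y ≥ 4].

Outcomes with X + Y ≥ 4: (1,3), (2,2), (2,3), (3,1), (3,2), (3,3), (4,1), (4,2), (4,3), each with probability 1/12.
E[X·Y | X + Y ≥ 4] = (3 + 4 + 6 + 3 + 6 + 9 + 4 + 8 + 12) / 9 = 55/9.

55/9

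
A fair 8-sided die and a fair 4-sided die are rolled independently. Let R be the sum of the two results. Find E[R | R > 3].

216/29

P(R > 3) = 29/32.
E[R | R > 3] = (27/4) / (29/32) = 216/29.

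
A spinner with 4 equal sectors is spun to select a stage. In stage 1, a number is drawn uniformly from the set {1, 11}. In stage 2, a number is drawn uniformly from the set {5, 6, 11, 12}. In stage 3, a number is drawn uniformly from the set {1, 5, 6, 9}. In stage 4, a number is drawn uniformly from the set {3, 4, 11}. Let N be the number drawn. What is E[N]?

103/16

E[N | stage 1] = (1+11)/2 = 6.
E[N | stage 2] = (5+6+11+12)/4 = 17/2.
E[N | stage 3] = (1+5+6+9)/4 = 21/4.
E[N | stage 4] = (3+4+11)/3 = 6.
By the law of total expectation,
E[N] = (1/4)·(6) + (1/4)·(17/2) + (1/4)·(21/4) + (1/4)·(6) = 103/16.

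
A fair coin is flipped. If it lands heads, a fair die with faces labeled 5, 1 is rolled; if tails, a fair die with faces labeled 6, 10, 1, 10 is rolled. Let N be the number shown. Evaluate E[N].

E[N | heads] = (5+1)/2 = 3.
E[N | tails] = (6+10+1+10)/4 = 27/4.
E[N] = (1/2)·(3) + (1/2)·(27/4) = 39/8.

39/8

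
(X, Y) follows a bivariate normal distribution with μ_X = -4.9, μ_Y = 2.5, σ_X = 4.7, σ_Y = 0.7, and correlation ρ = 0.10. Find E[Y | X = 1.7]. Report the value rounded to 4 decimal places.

The regression of Y on X has slope ρ·σ_Y/σ_X and passes through (μ_X, μ_Y).
E[Y | X=1.7] = 2.5 + (0.10)·(0.7/4.7)·(1.7 − (-4.9)) = 2.5 + (0.014894)·(6.6) = 2.5983.

2.5983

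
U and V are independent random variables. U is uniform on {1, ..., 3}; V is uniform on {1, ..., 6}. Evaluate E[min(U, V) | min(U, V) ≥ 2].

Outcomes with min(U, V) ≥ 2: (2,2), (2,3), (2,4), (2,5), (2,6), (3,2), (3,3), (3,4), (3,5), (3,6), each with probability 1/18.
E[min(U, V) | min(U, V) ≥ 2] = (2 + 2 + 2 + 2 + 2 + 2 + 3 + 3 + 3 + 3) / 10 = 12/5.

12/5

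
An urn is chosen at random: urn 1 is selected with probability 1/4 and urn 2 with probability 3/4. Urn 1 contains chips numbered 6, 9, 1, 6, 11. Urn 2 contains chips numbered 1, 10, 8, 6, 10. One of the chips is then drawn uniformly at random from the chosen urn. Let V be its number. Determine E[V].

69/10

E[V | urn 1] = (6+9+1+6+11)/5 = 33/5.
E[V | urn 2] = (1+10+8+6+10)/5 = 7.
By the law of total expectation,
E[V] = (1/4)·(33/5) + (3/4)·(7) = 69/10.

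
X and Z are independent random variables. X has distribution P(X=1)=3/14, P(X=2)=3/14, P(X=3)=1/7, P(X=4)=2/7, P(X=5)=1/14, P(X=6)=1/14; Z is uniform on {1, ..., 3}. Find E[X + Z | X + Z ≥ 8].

P(X + Z ≥ 8) = 1/14.
Summing (X+Z)·P(x,y) over outcomes with X + Z ≥ 8 gives 25/42.
E[X + Z | X + Z ≥ 8] = (25/42) / (1/14) = 25/3.

25/3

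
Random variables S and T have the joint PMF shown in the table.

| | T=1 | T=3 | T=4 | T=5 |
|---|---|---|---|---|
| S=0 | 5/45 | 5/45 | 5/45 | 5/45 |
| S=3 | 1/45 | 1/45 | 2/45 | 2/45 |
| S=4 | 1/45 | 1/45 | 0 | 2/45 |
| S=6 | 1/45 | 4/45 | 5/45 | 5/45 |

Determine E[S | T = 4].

P(T = 4) = 4/15.
Σ S·P over the event = 0·(5/45) + 3·(2/45) + 6·(5/45) = 4/5.
E[S | T = 4] = (4/5) / (4/15) = 3.

3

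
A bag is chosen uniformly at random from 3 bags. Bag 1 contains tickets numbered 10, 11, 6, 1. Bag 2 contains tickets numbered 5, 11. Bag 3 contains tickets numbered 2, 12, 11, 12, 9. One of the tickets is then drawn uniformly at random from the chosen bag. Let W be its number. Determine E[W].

121/15

E[W | bag 1] = (10+11+6+1)/4 = 7.
E[W | bag 2] = (5+11)/2 = 8.
E[W | bag 3] = (2+12+11+12+9)/5 = 46/5.
By the law of total expectation,
E[W] = (1/3)·(7) + (1/3)·(8) + (1/3)·(46/5) = 121/15.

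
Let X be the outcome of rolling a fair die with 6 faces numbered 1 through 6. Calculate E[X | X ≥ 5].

11/2

Given X ≥ 5, X is equally likely to be any of {5, 6}.
E[X | X ≥ 5] = (5 + 6) / 2 = 11/2.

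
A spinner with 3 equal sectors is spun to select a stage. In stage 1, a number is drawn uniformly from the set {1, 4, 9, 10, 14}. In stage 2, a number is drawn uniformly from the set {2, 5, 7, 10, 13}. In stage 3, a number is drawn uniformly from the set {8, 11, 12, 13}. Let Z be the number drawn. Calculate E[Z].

26/3

E[Z | stage 1] = (1+4+9+10+14)/5 = 38/5.
E[Z | stage 2] = (2+5+7+10+13)/5 = 37/5.
E[Z | stage 3] = (8+11+12+13)/4 = 11.
E[Z] = (1/3)·(38/5) + (1/3)·(37/5) + (1/3)·(11) = 26/3.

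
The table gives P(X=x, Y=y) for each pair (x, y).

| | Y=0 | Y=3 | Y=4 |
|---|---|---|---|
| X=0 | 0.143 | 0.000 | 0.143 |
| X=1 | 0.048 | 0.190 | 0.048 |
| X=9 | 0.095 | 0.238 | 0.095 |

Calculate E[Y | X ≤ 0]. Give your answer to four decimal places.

2.0000

P(X ≤ 0) = 0.286.
Σ Y·P over the event = 0·(0.143) + 4·(0.143) = 0.572.
E[Y | X ≤ 0] = (0.572) / (0.286) = 2.0000.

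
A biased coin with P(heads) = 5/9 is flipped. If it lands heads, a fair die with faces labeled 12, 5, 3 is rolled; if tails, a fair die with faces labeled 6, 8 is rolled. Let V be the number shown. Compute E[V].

E[V | heads] = (12+5+3)/3 = 20/3.
E[V | tails] = (6+8)/2 = 7.
By the law of total expectation,
E[V] = (5/9)·(20/3) + (4/9)·(7) = 184/27.

184/27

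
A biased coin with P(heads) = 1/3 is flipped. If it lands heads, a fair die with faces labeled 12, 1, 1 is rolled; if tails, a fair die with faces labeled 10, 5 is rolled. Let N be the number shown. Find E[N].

E[N | heads] = (12+1+1)/3 = 14/3.
E[N | tails] = (10+5)/2 = 15/2.
E[N] = (1/3)·(14/3) + (2/3)·(15/2) = 59/9.

59/9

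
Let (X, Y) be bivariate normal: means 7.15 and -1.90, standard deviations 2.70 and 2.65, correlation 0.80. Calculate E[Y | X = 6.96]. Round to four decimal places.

-2.0492

E[Y | X=x] = μ_Y + ρ(σ_Y/σ_X)(x − μ_X) for jointly normal variables.
E[Y | X=6.96] = -1.90 + (0.80)·(2.65/2.70)·(6.96 − (7.15)) = -1.90 + (0.78519)·(-0.19) = -2.0492.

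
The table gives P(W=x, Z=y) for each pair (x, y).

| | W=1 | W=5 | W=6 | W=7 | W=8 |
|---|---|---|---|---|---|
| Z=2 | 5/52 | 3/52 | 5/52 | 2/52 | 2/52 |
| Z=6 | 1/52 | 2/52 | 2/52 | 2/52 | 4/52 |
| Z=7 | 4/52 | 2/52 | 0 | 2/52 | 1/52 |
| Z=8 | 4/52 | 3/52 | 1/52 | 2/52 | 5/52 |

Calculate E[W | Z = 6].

P(Z = 6) = 11/52.
Σ W·P over the event = 1·(1/52) + 5·(2/52) + 6·(2/52) + 7·(2/52) + 8·(4/52) = 69/52.
E[W | Z = 6] = (69/52) / (11/52) = 69/11.

69/11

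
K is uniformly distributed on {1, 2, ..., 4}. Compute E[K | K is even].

3

Given K is even, K is equally likely to be any of {2, 4}.
E[K | K is even] = (2 + 4) / 2 = 3.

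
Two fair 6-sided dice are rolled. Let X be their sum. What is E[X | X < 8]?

16/3

P(X < 8) = 7/12.
Σ over the event: 2·1/36 + 3·1/18 + 4·1/12 + 5·1/9 + 6·5/36 + 7·1/6 = 28/9.
E[X | X < 8] = (28/9) / (7/12) = 16/3.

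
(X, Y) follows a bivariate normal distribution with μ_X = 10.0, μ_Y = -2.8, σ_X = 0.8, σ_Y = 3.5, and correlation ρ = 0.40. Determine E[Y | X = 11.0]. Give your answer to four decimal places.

The regression of Y on X has slope ρ·σ_Y/σ_X and passes through (μ_X, μ_Y).
E[Y | X=11.0] = -2.8 + (0.40)·(3.5/0.8)·(11.0 − (10.0)) = -2.8 + (1.75)·(1) = -1.0500.

-1.0500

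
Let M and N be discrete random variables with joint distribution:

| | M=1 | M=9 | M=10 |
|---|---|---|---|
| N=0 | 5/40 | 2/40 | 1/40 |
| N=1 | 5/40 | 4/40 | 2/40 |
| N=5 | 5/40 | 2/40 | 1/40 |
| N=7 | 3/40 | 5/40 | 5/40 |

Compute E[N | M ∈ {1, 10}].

P(M ∈ {1, 10}) = 27/40.
Σ N·P over the event = 0·(5/40) + 1·(5/40) + 5·(5/40) + 7·(3/40) + 0·(1/40) + 1·(2/40) + 5·(1/40) + 7·(5/40) = 93/40.
E[N | M ∈ {1, 10}] = (93/40) / (27/40) = 31/9.

31/9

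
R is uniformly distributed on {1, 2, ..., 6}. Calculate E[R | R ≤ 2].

3/2

Given R ≤ 2, R is equally likely to be any of {1, 2}.
E[R | R ≤ 2] = (1 + 2) / 2 = 3/2.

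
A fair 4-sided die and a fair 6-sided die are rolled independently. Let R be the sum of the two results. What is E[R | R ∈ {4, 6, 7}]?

64/11

P(R ∈ {4, 6, 7}) = 11/24.
Σ over the event: 4·1/8 + 6·1/6 + 7·1/6 = 8/3.
E[R | R ∈ {4, 6, 7}] = (8/3) / (11/24) = 64/11.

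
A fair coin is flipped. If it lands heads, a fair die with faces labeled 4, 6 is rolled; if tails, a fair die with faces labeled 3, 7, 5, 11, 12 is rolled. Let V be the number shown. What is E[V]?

E[V | heads] = (4+6)/2 = 5.
E[V | tails] = (3+7+5+11+12)/5 = 38/5.
By the law of total expectation,
E[V] = (1/2)·(5) + (1/2)·(38/5) = 63/10.

63/10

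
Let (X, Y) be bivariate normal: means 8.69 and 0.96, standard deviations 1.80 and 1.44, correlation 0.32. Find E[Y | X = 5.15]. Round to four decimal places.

For a bivariate normal, E[Y | X=x] = μ_Y + ρ·(σ_Y/σ_X)·(x − μ_X).
E[Y | X=5.15] = 0.96 + (0.32)·(1.44/1.80)·(5.15 − (8.69)) = 0.96 + (0.256)·(-3.54) = 0.0538.

0.0538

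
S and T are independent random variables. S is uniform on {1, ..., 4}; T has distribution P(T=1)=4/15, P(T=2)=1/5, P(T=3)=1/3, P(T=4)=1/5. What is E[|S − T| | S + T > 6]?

8/11

P(S + T > 6) = 11/60.
Summing |S−T|·P(x,y) over outcomes with S + T > 6 gives 2/15.
E[|S − T| | S + T > 6] = (2/15) / (11/60) = 8/11.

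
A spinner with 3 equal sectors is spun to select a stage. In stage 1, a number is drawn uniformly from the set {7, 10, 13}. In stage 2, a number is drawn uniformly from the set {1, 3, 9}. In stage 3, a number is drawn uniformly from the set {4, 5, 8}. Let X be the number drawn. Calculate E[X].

E[X | stage 1] = (7+10+13)/3 = 10.
E[X | stage 2] = (1+3+9)/3 = 13/3.
E[X | stage 3] = (4+5+8)/3 = 17/3.
E[X] = (1/3)·(10) + (1/3)·(13/3) + (1/3)·(17/3) = 20/3.

20/3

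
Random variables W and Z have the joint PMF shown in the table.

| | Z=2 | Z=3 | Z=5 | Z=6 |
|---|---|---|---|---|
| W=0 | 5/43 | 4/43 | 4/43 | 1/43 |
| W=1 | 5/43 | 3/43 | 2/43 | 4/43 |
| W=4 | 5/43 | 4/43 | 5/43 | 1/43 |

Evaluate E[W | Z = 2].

5/3

P(Z = 2) = 15/43.
Σ W·P over the event = 0·(5/43) + 1·(5/43) + 4·(5/43) = 25/43.
E[W | Z = 2] = (25/43) / (15/43) = 5/3.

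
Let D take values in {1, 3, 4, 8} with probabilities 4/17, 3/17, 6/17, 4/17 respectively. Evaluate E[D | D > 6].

8

P(D > 6) = 4/17.
Σ over the event: 8·4/17 = 32/17.
E[D | D > 6] = (32/17) / (4/17) = 8.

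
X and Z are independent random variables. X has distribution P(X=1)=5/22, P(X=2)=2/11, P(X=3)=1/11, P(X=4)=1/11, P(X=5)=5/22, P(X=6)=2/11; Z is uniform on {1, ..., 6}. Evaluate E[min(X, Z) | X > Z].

P(X > Z) = 9/22.
Summing min(X,Z)·P(x,y) over outcomes with X > Z gives 1.
E[min(X, Z) | X > Z] = (1) / (9/22) = 22/9.

22/9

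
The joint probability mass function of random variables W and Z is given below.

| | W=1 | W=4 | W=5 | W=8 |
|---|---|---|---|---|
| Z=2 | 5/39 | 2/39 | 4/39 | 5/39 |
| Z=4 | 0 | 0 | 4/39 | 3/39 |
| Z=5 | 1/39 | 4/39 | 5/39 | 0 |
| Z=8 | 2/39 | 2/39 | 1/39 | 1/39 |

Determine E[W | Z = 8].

23/6

P(Z = 8) = 2/13.
Summing W·P(W=x,Z=y) over the conditioning event gives 23/39.
E[W | Z = 8] = (23/39) / (2/13) = 23/6.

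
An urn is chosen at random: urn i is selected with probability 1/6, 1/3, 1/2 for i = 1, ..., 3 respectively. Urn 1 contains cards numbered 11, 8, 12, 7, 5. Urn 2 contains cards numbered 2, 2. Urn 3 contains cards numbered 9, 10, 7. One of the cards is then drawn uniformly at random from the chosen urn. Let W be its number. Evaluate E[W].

193/30

E[W | urn 1] = (11+8+12+7+5)/5 = 43/5.
E[W | urn 2] = (2+2)/2 = 2.
E[W | urn 3] = (9+10+7)/3 = 26/3.
By the law of total expectation,
E[W] = (1/6)·(43/5) + (1/3)·(2) + (1/2)·(26/3) = 193/30.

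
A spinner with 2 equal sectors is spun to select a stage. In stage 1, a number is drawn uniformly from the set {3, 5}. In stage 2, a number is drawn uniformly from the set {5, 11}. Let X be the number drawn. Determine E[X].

E[X | stage 1] = (3+5)/2 = 4.
E[X | stage 2] = (5+11)/2 = 8.
E[X] = (1/2)·(4) + (1/2)·(8) = 6.

6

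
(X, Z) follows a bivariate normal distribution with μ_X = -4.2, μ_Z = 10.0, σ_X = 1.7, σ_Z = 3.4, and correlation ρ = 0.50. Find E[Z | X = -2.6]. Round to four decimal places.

The regression of Z on X has slope ρ·σ_Z/σ_X and passes through (μ_X, μ_Z).
E[Z | X=-2.6] = 10.0 + (0.50)·(3.4/1.7)·(-2.6 − (-4.2)) = 10.0 + (1)·(1.6) = 11.6000.

11.6000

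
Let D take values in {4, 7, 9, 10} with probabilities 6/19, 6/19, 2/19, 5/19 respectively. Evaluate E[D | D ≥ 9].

68/7

P(D ≥ 9) = 7/19.
Σ over the event: 9·2/19 + 10·5/19 = 68/19.
E[D | D ≥ 9] = (68/19) / (7/19) = 68/7.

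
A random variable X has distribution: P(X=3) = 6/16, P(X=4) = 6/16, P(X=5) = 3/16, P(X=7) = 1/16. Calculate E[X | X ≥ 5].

P(X ≥ 5) = 1/4.
Σ over the event: 5·3/16 + 7·1/16 = 11/8.
E[X | X ≥ 5] = (11/8) / (1/4) = 11/2.

11/2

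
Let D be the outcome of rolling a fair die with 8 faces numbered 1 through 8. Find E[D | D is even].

Given D is even, D is equally likely to be any of {2, 4, 6, 8}.
E[D | D is even] = (2 + 4 + 6 + 8) / 4 = 5.

5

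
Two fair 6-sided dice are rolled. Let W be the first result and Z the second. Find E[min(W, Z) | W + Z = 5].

Outcomes with W + Z = 5: (1,4), (2,3), (3,2), (4,1), each with probability 1/36.
E[min(W, Z) | W + Z = 5] = (1 + 2 + 2 + 1) / 4 = 3/2.

3/2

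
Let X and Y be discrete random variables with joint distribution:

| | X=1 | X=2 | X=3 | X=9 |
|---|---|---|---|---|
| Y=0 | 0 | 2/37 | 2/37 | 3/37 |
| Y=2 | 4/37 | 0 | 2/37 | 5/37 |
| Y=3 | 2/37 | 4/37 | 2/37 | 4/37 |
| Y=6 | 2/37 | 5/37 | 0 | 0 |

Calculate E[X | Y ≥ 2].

119/30

P(Y ≥ 2) = 30/37.
Summing X·P(X=x,Y=y) over the conditioning event gives 119/37.
E[X | Y ≥ 2] = (119/37) / (30/37) = 119/30.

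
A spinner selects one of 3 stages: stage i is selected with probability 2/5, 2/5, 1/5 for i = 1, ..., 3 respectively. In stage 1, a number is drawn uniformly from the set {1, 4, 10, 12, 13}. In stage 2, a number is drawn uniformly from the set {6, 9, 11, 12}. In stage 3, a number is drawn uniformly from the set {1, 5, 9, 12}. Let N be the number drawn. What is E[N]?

E[N | stage 1] = (1+4+10+12+13)/5 = 8.
E[N | stage 2] = (6+9+11+12)/4 = 19/2.
E[N | stage 3] = (1+5+9+12)/4 = 27/4.
By the law of total expectation,
E[N] = (2/5)·(8) + (2/5)·(19/2) + (1/5)·(27/4) = 167/20.

167/20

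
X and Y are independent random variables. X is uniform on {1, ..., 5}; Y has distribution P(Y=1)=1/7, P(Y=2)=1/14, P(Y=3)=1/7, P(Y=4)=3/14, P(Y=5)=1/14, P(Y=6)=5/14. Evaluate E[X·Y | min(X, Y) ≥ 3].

P(min(X, Y) ≥ 3) = 33/70.
Summing XY·P(x,y) over outcomes with min(X, Y) ≥ 3 gives 318/35.
E[X·Y | min(X, Y) ≥ 3] = (318/35) / (33/70) = 212/11.

212/11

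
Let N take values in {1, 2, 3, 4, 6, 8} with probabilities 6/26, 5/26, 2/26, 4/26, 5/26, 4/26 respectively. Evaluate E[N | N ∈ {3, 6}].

P(N ∈ {3, 6}) = 7/26.
Σ over the event: 3·1/13 + 6·5/26 = 18/13.
E[N | N ∈ {3, 6}] = (18/13) / (7/26) = 36/7.

36/7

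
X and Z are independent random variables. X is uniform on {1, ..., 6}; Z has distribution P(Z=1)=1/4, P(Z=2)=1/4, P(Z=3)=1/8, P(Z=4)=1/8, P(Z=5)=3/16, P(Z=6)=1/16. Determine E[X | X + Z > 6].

215/47

P(X + Z > 6) = 47/96.
Summing X·P(x,y) over outcomes with X + Z > 6 gives 215/96.
E[X | X + Z > 6] = (215/96) / (47/96) = 215/47.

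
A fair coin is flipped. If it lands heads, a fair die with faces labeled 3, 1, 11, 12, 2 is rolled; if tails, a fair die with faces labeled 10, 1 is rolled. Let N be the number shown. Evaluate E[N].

E[N | heads] = (3+1+11+12+2)/5 = 29/5.
E[N | tails] = (10+1)/2 = 11/2.
By the law of total expectation,
E[N] = (1/2)·(29/5) + (1/2)·(11/2) = 113/20.

113/20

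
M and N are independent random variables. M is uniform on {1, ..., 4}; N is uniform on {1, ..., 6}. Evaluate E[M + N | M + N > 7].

Outcomes with M + N > 7: (2,6), (3,5), (3,6), (4,4), (4,5), (4,6), each with probability 1/24.
E[M + N | M + N > 7] = (8 + 8 + 9 + 8 + 9 + 10) / 6 = 26/3.

26/3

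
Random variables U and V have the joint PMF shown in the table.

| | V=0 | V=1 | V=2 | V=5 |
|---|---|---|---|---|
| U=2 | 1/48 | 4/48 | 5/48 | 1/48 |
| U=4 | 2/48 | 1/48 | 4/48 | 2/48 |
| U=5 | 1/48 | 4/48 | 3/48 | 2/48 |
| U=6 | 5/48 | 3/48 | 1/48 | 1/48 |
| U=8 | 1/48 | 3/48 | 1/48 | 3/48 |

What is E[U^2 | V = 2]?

37/2

P(V = 2) = 7/24.
Σ U^2·P over the event = 4·(5/48) + 16·(4/48) + 25·(3/48) + 36·(1/48) + 64·(1/48) = 259/48.
E[U^2 | V = 2] = (259/48) / (7/24) = 37/2.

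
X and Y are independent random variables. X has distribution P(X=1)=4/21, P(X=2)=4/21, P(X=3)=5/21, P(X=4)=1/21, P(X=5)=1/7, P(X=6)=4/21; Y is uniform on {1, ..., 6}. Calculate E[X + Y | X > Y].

P(X > Y) = 7/18.
Summing (X+Y)·P(x,y) over outcomes with X > Y gives 115/42.
E[X + Y | X > Y] = (115/42) / (7/18) = 345/49.

345/49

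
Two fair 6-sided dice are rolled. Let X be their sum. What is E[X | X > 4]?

P(X > 4) = 5/6.
Σ over the event: 5·1/9 + 6·5/36 + 7·1/6 + 8·5/36 + 9·1/9 + 10·1/12 + 11·1/18 + 12·1/36 = 58/9.
E[X | X > 4] = (58/9) / (5/6) = 116/15.

116/15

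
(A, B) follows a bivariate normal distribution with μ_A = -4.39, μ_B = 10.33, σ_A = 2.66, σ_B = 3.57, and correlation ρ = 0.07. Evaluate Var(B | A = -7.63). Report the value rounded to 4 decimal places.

12.6824

For a bivariate normal, Var(B | A=x) = σ_B²(1 − ρ²).
Var(B | A=-7.63) = (3.57)²·(1 − (0.07)²) = 12.7449·0.9951 = 12.6824.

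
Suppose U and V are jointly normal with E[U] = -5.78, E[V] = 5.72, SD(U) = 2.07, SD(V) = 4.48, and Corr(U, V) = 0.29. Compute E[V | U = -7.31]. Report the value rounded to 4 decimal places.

The regression of V on U has slope ρ·σ_V/σ_U and passes through (μ_U, μ_V).
E[V | U=-7.31] = 5.72 + (0.29)·(4.48/2.07)·(-7.31 − (-5.78)) = 5.72 + (0.62763)·(-1.53) = 4.7597.

4.7597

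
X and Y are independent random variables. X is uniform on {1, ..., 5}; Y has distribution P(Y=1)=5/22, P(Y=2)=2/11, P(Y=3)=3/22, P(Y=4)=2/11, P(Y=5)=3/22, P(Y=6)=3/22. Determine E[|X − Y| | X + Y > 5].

35/17

P(X + Y > 5) = 34/55.
Summing |X−Y|·P(x,y) over outcomes with X + Y > 5 gives 14/11.
E[|X − Y| | X + Y > 5] = (14/11) / (34/55) = 35/17.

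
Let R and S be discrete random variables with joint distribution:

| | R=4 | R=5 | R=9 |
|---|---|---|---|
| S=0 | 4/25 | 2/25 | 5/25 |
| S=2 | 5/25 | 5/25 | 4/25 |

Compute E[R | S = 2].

81/14

P(S = 2) = 14/25.
Σ R·P over the event = 4·(5/25) + 5·(5/25) + 9·(4/25) = 81/25.
E[R | S = 2] = (81/25) / (14/25) = 81/14.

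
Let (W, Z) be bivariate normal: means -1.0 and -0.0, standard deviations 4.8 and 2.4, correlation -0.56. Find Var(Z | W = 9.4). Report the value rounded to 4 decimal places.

The conditional variance in a bivariate normal is σ_Z²(1 − ρ²), independent of x.
Var(Z | W=9.4) = (2.4)²·(1 − (-0.56)²) = 5.76·0.6864 = 3.9537.

3.9537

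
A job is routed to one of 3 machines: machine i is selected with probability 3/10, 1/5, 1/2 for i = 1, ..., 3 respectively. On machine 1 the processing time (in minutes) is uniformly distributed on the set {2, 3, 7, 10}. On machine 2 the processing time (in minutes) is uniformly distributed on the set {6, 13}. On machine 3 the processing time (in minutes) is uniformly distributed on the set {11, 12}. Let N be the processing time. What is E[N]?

E[N | machine 1] = (2+3+7+10)/4 = 11/2.
E[N | machine 2] = (6+13)/2 = 19/2.
E[N | machine 3] = (11+12)/2 = 23/2.
By the law of total expectation,
E[N] = (3/10)·(11/2) + (1/5)·(19/2) + (1/2)·(23/2) = 93/10.

93/10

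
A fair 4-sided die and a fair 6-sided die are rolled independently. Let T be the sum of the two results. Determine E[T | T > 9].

P(T > 9) = 1/24.
Σ over the event: 10·1/24 = 5/12.
E[T | T > 9] = (5/12) / (1/24) = 10.

10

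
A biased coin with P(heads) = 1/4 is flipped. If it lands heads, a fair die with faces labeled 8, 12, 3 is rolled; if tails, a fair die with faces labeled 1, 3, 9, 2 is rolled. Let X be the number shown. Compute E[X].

227/48

E[X | heads] = (8+12+3)/3 = 23/3.
E[X | tails] = (1+3+9+2)/4 = 15/4.
E[X] = (1/4)·(23/3) + (3/4)·(15/4) = 227/48.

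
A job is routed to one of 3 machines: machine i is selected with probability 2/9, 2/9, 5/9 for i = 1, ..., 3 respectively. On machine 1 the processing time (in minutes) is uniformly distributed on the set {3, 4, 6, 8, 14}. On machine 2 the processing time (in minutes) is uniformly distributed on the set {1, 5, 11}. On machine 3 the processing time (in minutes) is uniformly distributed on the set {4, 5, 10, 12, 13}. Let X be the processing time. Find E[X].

E[X | machine 1] = (3+4+6+8+14)/5 = 7.
E[X | machine 2] = (1+5+11)/3 = 17/3.
E[X | machine 3] = (4+5+10+12+13)/5 = 44/5.
E[X] = (2/9)·(7) + (2/9)·(17/3) + (5/9)·(44/5) = 208/27.

208/27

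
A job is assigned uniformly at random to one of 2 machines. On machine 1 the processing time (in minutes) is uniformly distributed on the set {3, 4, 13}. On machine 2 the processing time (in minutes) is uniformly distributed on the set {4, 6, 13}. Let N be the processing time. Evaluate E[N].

43/6

E[N | machine 1] = (3+4+13)/3 = 20/3.
E[N | machine 2] = (4+6+13)/3 = 23/3.
By the law of total expectation,
E[N] = (1/2)·(20/3) + (1/2)·(23/3) = 43/6.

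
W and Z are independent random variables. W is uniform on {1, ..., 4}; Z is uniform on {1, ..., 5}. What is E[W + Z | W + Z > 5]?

7

Outcomes with W + Z > 5: (1,5), (2,4), (2,5), (3,3), (3,4), (3,5), (4,2), (4,3), (4,4), (4,5), each with probability 1/20.
E[W + Z | W + Z > 5] = (6 + 6 + 7 + 6 + 7 + 8 + 6 + 7 + 8 + 9) / 10 = 7.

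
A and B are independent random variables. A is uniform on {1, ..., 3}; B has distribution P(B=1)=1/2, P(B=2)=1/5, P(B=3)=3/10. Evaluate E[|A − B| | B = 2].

P(B = 2) = 1/5.
Summing |A−B|·P(x,y) over outcomes with B = 2 gives 2/15.
E[|A − B| | B = 2] = (2/15) / (1/5) = 2/3.

2/3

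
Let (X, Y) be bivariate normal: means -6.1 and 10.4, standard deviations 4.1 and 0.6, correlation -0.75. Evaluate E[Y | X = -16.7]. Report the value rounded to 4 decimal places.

11.5634

For a bivariate normal, E[Y | X=x] = μ_Y + ρ·(σ_Y/σ_X)·(x − μ_X).
E[Y | X=-16.7] = 10.4 + (-0.75)·(0.6/4.1)·(-16.7 − (-6.1)) = 10.4 + (-0.109756)·(-10.6) = 11.5634.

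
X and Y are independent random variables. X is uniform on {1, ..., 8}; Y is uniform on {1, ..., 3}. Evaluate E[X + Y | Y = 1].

P(Y = 1) = 1/3.
Summing (X+Y)·P(x,y) over outcomes with Y = 1 gives 11/6.
E[X + Y | Y = 1] = (11/6) / (1/3) = 11/2.

11/2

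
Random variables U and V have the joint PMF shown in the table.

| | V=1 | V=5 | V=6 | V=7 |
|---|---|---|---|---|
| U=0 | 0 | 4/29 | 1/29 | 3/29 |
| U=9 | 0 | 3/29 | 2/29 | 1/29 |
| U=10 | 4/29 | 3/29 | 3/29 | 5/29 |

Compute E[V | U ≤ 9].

P(U ≤ 9) = 14/29.
Σ V·P over the event = 5·(4/29) + 6·(1/29) + 7·(3/29) + 5·(3/29) + 6·(2/29) + 7·(1/29) = 81/29.
E[V | U ≤ 9] = (81/29) / (14/29) = 81/14.

81/14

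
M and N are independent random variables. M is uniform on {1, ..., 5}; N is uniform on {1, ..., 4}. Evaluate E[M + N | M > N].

6

Outcomes with M > N: (2,1), (3,1), (3,2), (4,1), (4,2), (4,3), (5,1), (5,2), (5,3), (5,4), each with probability 1/20.
E[M + N | M > N] = (3 + 4 + 5 + 5 + 6 + 7 + 6 + 7 + 8 + 9) / 10 = 6.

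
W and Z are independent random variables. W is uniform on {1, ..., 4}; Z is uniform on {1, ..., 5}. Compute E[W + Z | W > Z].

Outcomes with W > Z: (2,1), (3,1), (3,2), (4,1), (4,2), (4,3), each with probability 1/20.
E[W + Z | W > Z] = (3 + 4 + 5 + 5 + 6 + 7) / 6 = 5.

5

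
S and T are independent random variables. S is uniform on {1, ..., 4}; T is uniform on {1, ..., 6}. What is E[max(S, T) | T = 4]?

Outcomes with T = 4: (1,4), (2,4), (3,4), (4,4), each with probability 1/24.
E[max(S, T) | T = 4] = (4 + 4 + 4 + 4) / 4 = 4.

4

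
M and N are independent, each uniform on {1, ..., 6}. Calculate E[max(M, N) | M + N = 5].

P(M + N = 5) = 1/9.
Summing max(M,N)·P(x,y) over outcomes with M + N = 5 gives 7/18.
E[max(M, N) | M + N = 5] = (7/18) / (1/9) = 7/2.

7/2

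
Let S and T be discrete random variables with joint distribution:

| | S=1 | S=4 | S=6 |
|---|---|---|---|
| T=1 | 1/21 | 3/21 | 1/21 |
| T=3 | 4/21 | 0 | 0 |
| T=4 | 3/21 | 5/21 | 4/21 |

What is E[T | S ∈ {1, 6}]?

P(S ∈ {1, 6}) = 13/21.
Σ T·P over the event = 1·(1/21) + 3·(4/21) + 4·(3/21) + 1·(1/21) + 4·(4/21) = 2.
E[T | S ∈ {1, 6}] = (2) / (13/21) = 42/13.

42/13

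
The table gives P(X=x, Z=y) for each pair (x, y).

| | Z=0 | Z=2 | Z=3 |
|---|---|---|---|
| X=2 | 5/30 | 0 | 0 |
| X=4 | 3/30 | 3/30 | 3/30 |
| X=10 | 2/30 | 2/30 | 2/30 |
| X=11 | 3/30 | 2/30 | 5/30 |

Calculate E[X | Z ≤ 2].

129/20

P(Z ≤ 2) = 2/3.
Σ X·P over the event = 2·(5/30) + 4·(3/30) + 4·(3/30) + 10·(2/30) + 10·(2/30) + 11·(3/30) + 11·(2/30) = 43/10.
E[X | Z ≤ 2] = (43/10) / (2/3) = 129/20.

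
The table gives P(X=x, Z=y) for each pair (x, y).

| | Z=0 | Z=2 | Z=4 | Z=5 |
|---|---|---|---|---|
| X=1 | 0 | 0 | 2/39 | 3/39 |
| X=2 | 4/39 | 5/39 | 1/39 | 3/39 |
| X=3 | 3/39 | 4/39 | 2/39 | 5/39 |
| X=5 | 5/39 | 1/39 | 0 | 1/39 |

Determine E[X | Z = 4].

P(Z = 4) = 5/39.
Σ X·P over the event = 1·(2/39) + 2·(1/39) + 3·(2/39) = 10/39.
E[X | Z = 4] = (10/39) / (5/39) = 2.

2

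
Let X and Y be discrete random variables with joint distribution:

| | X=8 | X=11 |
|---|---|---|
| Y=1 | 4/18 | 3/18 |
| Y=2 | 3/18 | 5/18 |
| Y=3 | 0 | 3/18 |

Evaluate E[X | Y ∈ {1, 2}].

48/5

P(Y ∈ {1, 2}) = 5/6.
Σ X·P over the event = 8·(4/18) + 8·(3/18) + 11·(3/18) + 11·(5/18) = 8.
E[X | Y ∈ {1, 2}] = (8) / (5/6) = 48/5.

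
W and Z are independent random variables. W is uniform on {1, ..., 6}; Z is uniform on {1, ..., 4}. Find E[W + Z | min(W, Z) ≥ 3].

P(min(W, Z) ≥ 3) = 1/3.
Summing (W+Z)·P(x,y) over outcomes with min(W, Z) ≥ 3 gives 8/3.
E[W + Z | min(W, Z) ≥ 3] = (8/3) / (1/3) = 8.

8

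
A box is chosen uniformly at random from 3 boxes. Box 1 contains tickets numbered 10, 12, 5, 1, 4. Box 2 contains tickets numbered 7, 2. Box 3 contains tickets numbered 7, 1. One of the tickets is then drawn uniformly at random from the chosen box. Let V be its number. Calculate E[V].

E[V | box 1] = (10+12+5+1+4)/5 = 32/5.
E[V | box 2] = (7+2)/2 = 9/2.
E[V | box 3] = (7+1)/2 = 4.
E[V] = (1/3)·(32/5) + (1/3)·(9/2) + (1/3)·(4) = 149/30.

149/30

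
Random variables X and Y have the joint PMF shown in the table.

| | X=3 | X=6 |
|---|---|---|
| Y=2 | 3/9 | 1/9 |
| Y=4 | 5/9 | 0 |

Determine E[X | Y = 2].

15/4

P(Y = 2) = 4/9.
Σ X·P over the event = 3·(3/9) + 6·(1/9) = 5/3.
E[X | Y = 2] = (5/3) / (4/9) = 15/4.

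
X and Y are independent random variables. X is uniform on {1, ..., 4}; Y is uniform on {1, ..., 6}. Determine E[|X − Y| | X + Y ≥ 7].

Outcomes with X + Y ≥ 7: (1,6), (2,5), (2,6), (3,4), (3,5), (3,6), (4,3), (4,4), (4,5), (4,6), each with probability 1/24.
E[|X − Y| | X + Y ≥ 7] = (5 + 3 + 4 + 1 + 2 + 3 + 1 + 0 + 1 + 2) / 10 = 11/5.

11/5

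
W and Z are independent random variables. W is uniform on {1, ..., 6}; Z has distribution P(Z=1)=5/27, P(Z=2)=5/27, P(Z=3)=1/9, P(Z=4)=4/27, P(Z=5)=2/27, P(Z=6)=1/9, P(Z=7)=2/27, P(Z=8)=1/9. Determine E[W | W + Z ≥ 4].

P(W + Z ≥ 4) = 49/54.
Summing W·P(x,y) over outcomes with W + Z ≥ 4 gives 547/162.
E[W | W + Z ≥ 4] = (547/162) / (49/54) = 547/147.

547/147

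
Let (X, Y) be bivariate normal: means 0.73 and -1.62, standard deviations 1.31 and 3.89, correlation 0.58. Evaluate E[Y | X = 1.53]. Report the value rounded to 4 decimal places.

-0.2422

E[Y | X=x] = μ_Y + ρ(σ_Y/σ_X)(x − μ_X) for jointly normal variables.
E[Y | X=1.53] = -1.62 + (0.58)·(3.89/1.31)·(1.53 − (0.73)) = -1.62 + (1.7223)·(0.8) = -0.2422.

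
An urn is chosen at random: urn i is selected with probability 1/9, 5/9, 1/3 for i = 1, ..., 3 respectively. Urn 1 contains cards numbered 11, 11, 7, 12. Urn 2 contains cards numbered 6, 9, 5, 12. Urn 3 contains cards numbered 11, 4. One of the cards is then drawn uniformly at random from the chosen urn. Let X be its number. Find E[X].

97/12

E[X | urn 1] = (11+11+7+12)/4 = 41/4.
E[X | urn 2] = (6+9+5+12)/4 = 8.
E[X | urn 3] = (11+4)/2 = 15/2.
By the law of total expectation,
E[X] = (1/9)·(41/4) + (5/9)·(8) + (1/3)·(15/2) = 97/12.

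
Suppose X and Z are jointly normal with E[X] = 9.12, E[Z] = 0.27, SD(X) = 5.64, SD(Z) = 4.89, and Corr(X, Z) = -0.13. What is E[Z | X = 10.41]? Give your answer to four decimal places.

E[Z | X=x] = μ_Z + ρ(σ_Z/σ_X)(x − μ_X) for jointly normal variables.
E[Z | X=10.41] = 0.27 + (-0.13)·(4.89/5.64)·(10.41 − (9.12)) = 0.27 + (-0.11271)·(1.29) = 0.1246.

0.1246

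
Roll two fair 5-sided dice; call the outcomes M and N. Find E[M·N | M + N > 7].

P(M + N > 7) = 6/25.
Summing MN·P(x,y) over outcomes with M + N > 7 gives 111/25.
E[M·N | M + N > 7] = (111/25) / (6/25) = 37/2.

37/2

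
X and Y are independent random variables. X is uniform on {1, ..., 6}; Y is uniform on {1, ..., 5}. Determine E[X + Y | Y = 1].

Outcomes with Y = 1: (1,1), (2,1), (3,1), (4,1), (5,1), (6,1), each with probability 1/30.
E[X + Y | Y = 1] = (2 + 3 + 4 + 5 + 6 + 7) / 6 = 9/2.

9/2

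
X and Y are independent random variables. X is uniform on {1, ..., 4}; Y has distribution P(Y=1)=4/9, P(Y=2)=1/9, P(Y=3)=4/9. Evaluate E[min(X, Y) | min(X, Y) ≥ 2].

38/15

P(min(X, Y) ≥ 2) = 5/12.
Summing min(X,Y)·P(x,y) over outcomes with min(X, Y) ≥ 2 gives 19/18.
E[min(X, Y) | min(X, Y) ≥ 2] = (19/18) / (5/12) = 38/15.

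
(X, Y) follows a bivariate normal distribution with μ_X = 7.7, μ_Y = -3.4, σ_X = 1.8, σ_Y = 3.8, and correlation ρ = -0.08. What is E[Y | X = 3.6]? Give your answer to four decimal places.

-2.7076

E[Y | X=x] = μ_Y + ρ(σ_Y/σ_X)(x − μ_X) for jointly normal variables.
E[Y | X=3.6] = -3.4 + (-0.08)·(3.8/1.8)·(3.6 − (7.7)) = -3.4 + (-0.16889)·(-4.1) = -2.7076.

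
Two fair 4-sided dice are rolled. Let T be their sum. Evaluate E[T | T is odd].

P(T is odd) = 1/2.
Σ over the event: 3·1/8 + 5·1/4 + 7·1/8 = 5/2.
E[T | T is odd] = (5/2) / (1/2) = 5.

5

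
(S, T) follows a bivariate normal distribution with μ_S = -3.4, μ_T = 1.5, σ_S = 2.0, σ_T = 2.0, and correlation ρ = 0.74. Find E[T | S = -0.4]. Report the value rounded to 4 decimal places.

3.7200

For a bivariate normal, E[T | S=x] = μ_T + ρ·(σ_T/σ_S)·(x − μ_S).
E[T | S=-0.4] = 1.5 + (0.74)·(2.0/2.0)·(-0.4 − (-3.4)) = 1.5 + (0.74)·(3) = 3.7200.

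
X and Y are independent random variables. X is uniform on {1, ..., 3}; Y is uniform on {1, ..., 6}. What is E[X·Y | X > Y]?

P(X > Y) = 1/6.
Summing XY·P(x,y) over outcomes with X > Y gives 11/18.
E[X·Y | X > Y] = (11/18) / (1/6) = 11/3.

11/3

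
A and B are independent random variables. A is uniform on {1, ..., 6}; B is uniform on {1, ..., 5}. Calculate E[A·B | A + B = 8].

29/2

Outcomes with A + B = 8: (3,5), (4,4), (5,3), (6,2), each with probability 1/30.
E[A·B | A + B = 8] = (15 + 16 + 15 + 12) / 4 = 29/2.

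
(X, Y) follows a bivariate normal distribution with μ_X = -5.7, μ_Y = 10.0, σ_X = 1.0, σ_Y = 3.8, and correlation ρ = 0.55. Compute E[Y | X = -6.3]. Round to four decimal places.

For a bivariate normal, E[Y | X=x] = μ_Y + ρ·(σ_Y/σ_X)·(x − μ_X).
E[Y | X=-6.3] = 10.0 + (0.55)·(3.8/1.0)·(-6.3 − (-5.7)) = 10.0 + (2.09)·(-0.6) = 8.7460.

8.7460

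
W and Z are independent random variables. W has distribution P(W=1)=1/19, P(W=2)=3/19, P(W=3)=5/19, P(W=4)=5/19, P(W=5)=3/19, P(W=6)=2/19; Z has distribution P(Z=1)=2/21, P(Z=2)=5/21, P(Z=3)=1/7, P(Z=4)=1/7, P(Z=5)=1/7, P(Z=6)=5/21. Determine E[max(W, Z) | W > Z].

352/81

P(W > Z) = 54/133.
Summing max(W,Z)·P(x,y) over outcomes with W > Z gives 704/399.
E[max(W, Z) | W > Z] = (704/399) / (54/133) = 352/81.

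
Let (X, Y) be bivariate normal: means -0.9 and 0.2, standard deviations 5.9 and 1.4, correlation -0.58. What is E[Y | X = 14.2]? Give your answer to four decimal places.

-1.8782

E[Y | X=x] = μ_Y + ρ(σ_Y/σ_X)(x − μ_X) for jointly normal variables.
E[Y | X=14.2] = 0.2 + (-0.58)·(1.4/5.9)·(14.2 − (-0.9)) = 0.2 + (-0.13763)·(15.1) = -1.8782.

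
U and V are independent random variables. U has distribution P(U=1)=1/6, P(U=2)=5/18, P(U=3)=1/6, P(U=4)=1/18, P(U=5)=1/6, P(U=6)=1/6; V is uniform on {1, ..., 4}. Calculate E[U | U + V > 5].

86/19

P(U + V > 5) = 19/36.
Summing U·P(x,y) over outcomes with U + V > 5 gives 43/18.
E[U | U + V > 5] = (43/18) / (19/36) = 86/19.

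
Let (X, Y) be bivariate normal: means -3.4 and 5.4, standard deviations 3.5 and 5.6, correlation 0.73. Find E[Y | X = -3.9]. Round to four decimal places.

E[Y | X=x] = μ_Y + ρ(σ_Y/σ_X)(x − μ_X) for jointly normal variables.
E[Y | X=-3.9] = 5.4 + (0.73)·(5.6/3.5)·(-3.9 − (-3.4)) = 5.4 + (1.168)·(-0.5) = 4.8160.

4.8160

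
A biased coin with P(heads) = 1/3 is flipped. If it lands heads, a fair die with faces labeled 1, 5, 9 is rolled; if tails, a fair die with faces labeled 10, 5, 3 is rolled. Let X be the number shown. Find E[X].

17/3

E[X | heads] = (1+5+9)/3 = 5.
E[X | tails] = (10+5+3)/3 = 6.
E[X] = (1/3)·(5) + (2/3)·(6) = 17/3.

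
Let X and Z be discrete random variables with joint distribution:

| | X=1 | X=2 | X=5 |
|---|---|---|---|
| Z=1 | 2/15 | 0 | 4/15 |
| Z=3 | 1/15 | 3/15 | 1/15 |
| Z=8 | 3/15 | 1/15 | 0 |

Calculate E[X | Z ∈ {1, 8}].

27/10

P(Z ∈ {1, 8}) = 2/3.
Σ X·P over the event = 1·(2/15) + 1·(3/15) + 2·(1/15) + 5·(4/15) = 9/5.
E[X | Z ∈ {1, 8}] = (9/5) / (2/3) = 27/10.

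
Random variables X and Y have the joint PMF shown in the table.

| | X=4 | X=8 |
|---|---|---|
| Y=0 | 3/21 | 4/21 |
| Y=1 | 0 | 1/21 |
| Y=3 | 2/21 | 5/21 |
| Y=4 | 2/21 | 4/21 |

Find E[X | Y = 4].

20/3

P(Y = 4) = 2/7.
Summing X·P(X=x,Y=y) over the conditioning event gives 40/21.
E[X | Y = 4] = (40/21) / (2/7) = 20/3.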